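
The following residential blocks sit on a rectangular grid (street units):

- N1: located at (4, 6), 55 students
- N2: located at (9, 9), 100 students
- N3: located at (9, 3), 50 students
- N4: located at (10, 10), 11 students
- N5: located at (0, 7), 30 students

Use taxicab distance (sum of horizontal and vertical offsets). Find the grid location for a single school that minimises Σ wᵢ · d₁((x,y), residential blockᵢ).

Manhattan distance separates: Σwᵢ(|x−xᵢ|+|y−yᵢ|) = Σwᵢ|x−xᵢ| + Σwᵢ|y−yᵢ|, so x and y are optimised independently as 1-D weighted medians.
Total weight W = 246; half = 123.
x-coordinate, sorted with cumulative weight:
  x=0 (N5, w=30) cum 30
  x=4 (N1, w=55) cum 85
  x=9 (N2, w=100) cum 185  ← median
  x=9 (N3, w=50) cum 235
  x=10 (N4, w=11) cum 246
⇒ x* = 9
y-coordinate, sorted with cumulative weight:
  y=3 (N3, w=50) cum 50
  y=6 (N1, w=55) cum 105
  y=7 (N5, w=30) cum 135  ← median
  y=9 (N2, w=100) cum 235
  y=10 (N4, w=11) cum 246
⇒ y* = 7

(9, 7)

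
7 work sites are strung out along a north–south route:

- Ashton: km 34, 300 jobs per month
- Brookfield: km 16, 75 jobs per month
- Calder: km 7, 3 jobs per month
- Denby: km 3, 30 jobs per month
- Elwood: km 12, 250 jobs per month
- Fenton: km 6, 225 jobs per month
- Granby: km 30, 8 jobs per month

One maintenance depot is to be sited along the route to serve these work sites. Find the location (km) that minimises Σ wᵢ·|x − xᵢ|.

x = 12

For a sum of weighted absolute distances on a line, the optimum is the weighted median (not the mean). Total weight W = 891; half-weight = 445.5.
Sort by position and accumulate weight:
  km 3 (Denby, w=30) → cum 30
  km 6 (Fenton, w=225) → cum 255
  km 7 (Calder, w=3) → cum 258
  km 12 (Elwood, w=250) → cum 508  ≥ 445.5 → median here
  km 16 (Brookfield, w=75) → cum 583
  km 30 (Granby, w=8) → cum 591
  km 34 (Ashton, w=300) → cum 891
Optimal location: km 12.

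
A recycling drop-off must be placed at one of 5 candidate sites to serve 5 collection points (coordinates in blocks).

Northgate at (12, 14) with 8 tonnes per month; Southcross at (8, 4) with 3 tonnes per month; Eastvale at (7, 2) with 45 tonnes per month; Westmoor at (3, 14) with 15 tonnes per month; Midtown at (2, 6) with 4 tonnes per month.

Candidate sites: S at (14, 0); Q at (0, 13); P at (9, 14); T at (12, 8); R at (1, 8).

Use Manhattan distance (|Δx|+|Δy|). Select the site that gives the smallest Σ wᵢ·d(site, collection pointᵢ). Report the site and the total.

Total weighted distance at each candidate:
  S (14, 0): total = 1010
  Q (0, 13): total = 1061
  P (9, 14): total = 837
  T (12, 8): total = 840
  R (1, 8): total = 841
Minimum is at P with total 837 blocks.

P, total 837 blocks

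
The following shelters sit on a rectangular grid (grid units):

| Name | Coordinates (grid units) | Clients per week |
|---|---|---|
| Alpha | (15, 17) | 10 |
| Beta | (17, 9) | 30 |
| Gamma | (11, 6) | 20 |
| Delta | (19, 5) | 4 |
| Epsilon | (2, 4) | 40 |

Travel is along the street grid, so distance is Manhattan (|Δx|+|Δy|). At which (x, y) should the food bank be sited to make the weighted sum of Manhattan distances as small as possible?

(11, 6)

Manhattan distance separates: Σwᵢ(|x−xᵢ|+|y−yᵢ|) = Σwᵢ|x−xᵢ| + Σwᵢ|y−yᵢ|, so x and y are optimised independently as 1-D weighted medians.
Total weight W = 104; half = 52.
x-coordinate, sorted with cumulative weight:
  x=2 (Epsilon, w=40) cum 40
  x=11 (Gamma, w=20) cum 60  ← median
  x=15 (Alpha, w=10) cum 70
  x=17 (Beta, w=30) cum 100
  x=19 (Delta, w=4) cum 104
⇒ x* = 11
y-coordinate, sorted with cumulative weight:
  y=4 (Epsilon, w=40) cum 40
  y=5 (Delta, w=4) cum 44
  y=6 (Gamma, w=20) cum 64  ← median
  y=9 (Beta, w=30) cum 94
  y=17 (Alpha, w=10) cum 104
⇒ y* = 6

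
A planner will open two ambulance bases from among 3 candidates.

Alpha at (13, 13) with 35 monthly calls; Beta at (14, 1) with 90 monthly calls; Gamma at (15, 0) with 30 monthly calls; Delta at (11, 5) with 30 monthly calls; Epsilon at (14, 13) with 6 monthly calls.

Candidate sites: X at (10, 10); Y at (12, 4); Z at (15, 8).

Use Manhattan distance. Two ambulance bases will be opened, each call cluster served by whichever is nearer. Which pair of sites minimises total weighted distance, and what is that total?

Evaluate every pair (each demand assigned to the nearer of the two):
  {X, Y}: total = 972
  {Y, Z}: total = 1001
  {X, Z}: total = 1386
Best pair: {X, Y} with total 972.

{X, Y}, total 972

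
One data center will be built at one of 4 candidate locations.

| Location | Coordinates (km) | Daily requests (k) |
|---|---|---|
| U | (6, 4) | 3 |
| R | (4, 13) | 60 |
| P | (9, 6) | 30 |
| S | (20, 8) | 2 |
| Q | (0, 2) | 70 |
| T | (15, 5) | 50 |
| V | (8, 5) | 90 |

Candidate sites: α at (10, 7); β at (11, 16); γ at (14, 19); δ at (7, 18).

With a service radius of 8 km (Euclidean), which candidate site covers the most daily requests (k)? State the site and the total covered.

α, covering 173

Coverage radius r = 8 km; a point is covered iff (Δx)²+(Δy)² ≤ 8² = 64.
  α (10, 7): covers {U, P, T, V} → 173
  β (11, 16): covers {R} → 60
  γ (14, 19): covers {none} → 0
  δ (7, 18): covers {R} → 60
Maximum coverage at α: 173 daily requests (k).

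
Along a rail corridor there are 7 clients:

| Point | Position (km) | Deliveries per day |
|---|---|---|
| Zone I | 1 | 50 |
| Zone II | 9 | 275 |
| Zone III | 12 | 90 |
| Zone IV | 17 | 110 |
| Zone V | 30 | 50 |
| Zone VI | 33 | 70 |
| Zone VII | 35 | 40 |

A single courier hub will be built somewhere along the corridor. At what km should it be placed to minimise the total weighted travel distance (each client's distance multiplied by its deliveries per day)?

For a sum of weighted absolute distances on a line, the optimum is the weighted median (not the mean). Total weight W = 685; half-weight = 342.5.
Sort by position and accumulate weight:
  km 1 (Zone I, w=50) → cum 50
  km 9 (Zone II, w=275) → cum 325
  km 12 (Zone III, w=90) → cum 415  ≥ 342.5 → median here
  km 17 (Zone IV, w=110) → cum 525
  km 30 (Zone V, w=50) → cum 575
  km 33 (Zone VI, w=70) → cum 645
  km 35 (Zone VII, w=40) → cum 685
Optimal location: km 12.

x = 12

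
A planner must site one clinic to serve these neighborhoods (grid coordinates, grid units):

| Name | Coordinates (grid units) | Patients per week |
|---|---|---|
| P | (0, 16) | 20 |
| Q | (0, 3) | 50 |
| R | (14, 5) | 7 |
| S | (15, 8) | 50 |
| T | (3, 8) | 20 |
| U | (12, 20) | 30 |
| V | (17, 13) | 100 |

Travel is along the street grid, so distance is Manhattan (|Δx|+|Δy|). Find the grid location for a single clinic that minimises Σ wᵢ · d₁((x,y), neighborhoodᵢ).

Manhattan distance separates: Σwᵢ(|x−xᵢ|+|y−yᵢ|) = Σwᵢ|x−xᵢ| + Σwᵢ|y−yᵢ|, so x and y are optimised independently as 1-D weighted medians.
Total weight W = 277; half = 138.5.
x-coordinate, sorted with cumulative weight:
  x=0 (P, w=20) cum 20
  x=0 (Q, w=50) cum 70
  x=3 (T, w=20) cum 90
  x=12 (U, w=30) cum 120
  x=14 (R, w=7) cum 127
  x=15 (S, w=50) cum 177  ← median
  x=17 (V, w=100) cum 277
⇒ x* = 15
y-coordinate, sorted with cumulative weight:
  y=3 (Q, w=50) cum 50
  y=5 (R, w=7) cum 57
  y=8 (S, w=50) cum 107
  y=8 (T, w=20) cum 127
  y=13 (V, w=100) cum 227  ← median
  y=16 (P, w=20) cum 247
  y=20 (U, w=30) cum 277
⇒ y* = 13

(15, 13)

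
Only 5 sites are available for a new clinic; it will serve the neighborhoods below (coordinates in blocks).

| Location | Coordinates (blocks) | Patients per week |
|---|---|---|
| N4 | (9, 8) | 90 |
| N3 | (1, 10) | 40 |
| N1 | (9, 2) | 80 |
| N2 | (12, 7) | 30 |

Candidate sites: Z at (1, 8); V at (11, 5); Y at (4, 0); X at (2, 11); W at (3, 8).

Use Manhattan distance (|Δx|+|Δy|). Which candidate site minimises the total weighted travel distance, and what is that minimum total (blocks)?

V, total 1540 blocks

Total weighted distance at each candidate:
  Z (1, 8): total = 2280
  V (11, 5): total = 1540
  Y (4, 0): total = 2700
  X (2, 11): total = 2680
  W (3, 8): total = 1960
Minimum is at V with total 1540 blocks.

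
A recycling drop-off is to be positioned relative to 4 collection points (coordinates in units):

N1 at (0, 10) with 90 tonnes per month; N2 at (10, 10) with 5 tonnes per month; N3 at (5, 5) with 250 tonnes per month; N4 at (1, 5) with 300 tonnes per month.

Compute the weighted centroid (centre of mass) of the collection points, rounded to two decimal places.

The minimiser of Σwᵢ‖p−pᵢ‖² is the weighted centroid p* = (Σwᵢpᵢ)/(Σwᵢ).
Σwᵢ = 645.
Σwᵢxᵢ = 90·0 + 5·10 + 250·5 + 300·1 = 1600.
Σwᵢyᵢ = 90·10 + 5·10 + 250·5 + 300·5 = 3700.
x* = 1600/645 = 2.48, y* = 3700/645 = 5.74.

(2.48, 5.74)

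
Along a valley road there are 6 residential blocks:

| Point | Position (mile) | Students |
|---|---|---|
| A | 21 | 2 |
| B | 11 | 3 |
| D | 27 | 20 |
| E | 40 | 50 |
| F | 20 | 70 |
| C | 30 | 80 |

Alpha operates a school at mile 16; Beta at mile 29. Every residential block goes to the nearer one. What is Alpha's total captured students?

75

The indifferent point is the midpoint (16+29)/2 = 22.5; residential blocks left of it (closer to Alpha at 16) go to Alpha, those right go to Beta.
  B at 11 (w=3) → Alpha
  F at 20 (w=70) → Alpha
  A at 21 (w=2) → Alpha
  D at 27 (w=20) → Beta
  C at 30 (w=80) → Beta
  E at 40 (w=50) → Beta
Alpha captures 75; Beta captures 150.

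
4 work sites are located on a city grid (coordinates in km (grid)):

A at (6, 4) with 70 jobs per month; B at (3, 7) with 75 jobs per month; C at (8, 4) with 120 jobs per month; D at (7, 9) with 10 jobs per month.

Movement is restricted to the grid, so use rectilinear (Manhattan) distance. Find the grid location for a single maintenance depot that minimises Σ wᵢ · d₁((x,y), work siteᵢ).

Manhattan distance separates: Σwᵢ(|x−xᵢ|+|y−yᵢ|) = Σwᵢ|x−xᵢ| + Σwᵢ|y−yᵢ|, so x and y are optimised independently as 1-D weighted medians.
Total weight W = 275; half = 137.5.
x-coordinate, sorted with cumulative weight:
  x=3 (B, w=75) cum 75
  x=6 (A, w=70) cum 145  ← median
  x=7 (D, w=10) cum 155
  x=8 (C, w=120) cum 275
⇒ x* = 6
y-coordinate, sorted with cumulative weight:
  y=4 (A, w=70) cum 70
  y=4 (C, w=120) cum 190  ← median
  y=7 (B, w=75) cum 265
  y=9 (D, w=10) cum 275
⇒ y* = 4

(6, 4)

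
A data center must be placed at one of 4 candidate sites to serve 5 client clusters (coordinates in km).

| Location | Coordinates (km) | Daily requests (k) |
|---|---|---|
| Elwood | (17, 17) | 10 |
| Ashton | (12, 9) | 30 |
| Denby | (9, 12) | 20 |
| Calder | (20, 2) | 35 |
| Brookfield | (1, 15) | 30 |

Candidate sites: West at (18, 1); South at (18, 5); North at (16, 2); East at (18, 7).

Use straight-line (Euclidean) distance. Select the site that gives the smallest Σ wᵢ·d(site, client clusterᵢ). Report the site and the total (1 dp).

East, total 1248.3 km

Total weighted distance at each candidate:
  West (18, 1): total = 1483.5
  South (18, 5): total = 1282.7
  North (16, 2): total = 1371.8
  East (18, 7): total = 1248.3
Minimum is at East with total 1248.3 km.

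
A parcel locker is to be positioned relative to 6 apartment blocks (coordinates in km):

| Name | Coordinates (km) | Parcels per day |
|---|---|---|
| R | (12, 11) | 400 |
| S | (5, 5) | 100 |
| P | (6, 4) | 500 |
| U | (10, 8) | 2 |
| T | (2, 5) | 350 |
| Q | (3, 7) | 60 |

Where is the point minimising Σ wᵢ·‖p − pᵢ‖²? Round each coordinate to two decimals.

(6.52, 6.43)

The minimiser of Σwᵢ‖p−pᵢ‖² is the weighted centroid p* = (Σwᵢpᵢ)/(Σwᵢ).
Σwᵢ = 1412.
Σwᵢxᵢ = 400·12 + 100·5 + 500·6 + 2·10 + 350·2 + 60·3 = 9200.
Σwᵢyᵢ = 400·11 + 100·5 + 500·4 + 2·8 + 350·5 + 60·7 = 9086.
x* = 9200/1412 = 6.52, y* = 9086/1412 = 6.43.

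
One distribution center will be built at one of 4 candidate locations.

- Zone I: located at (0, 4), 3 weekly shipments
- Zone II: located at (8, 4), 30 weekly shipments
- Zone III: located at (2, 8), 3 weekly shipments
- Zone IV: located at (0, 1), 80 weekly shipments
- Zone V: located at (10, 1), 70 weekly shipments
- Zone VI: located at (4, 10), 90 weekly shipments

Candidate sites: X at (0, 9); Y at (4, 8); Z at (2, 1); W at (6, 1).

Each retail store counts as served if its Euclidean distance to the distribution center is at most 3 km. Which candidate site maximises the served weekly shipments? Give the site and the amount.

Coverage radius r = 3 km; a point is covered iff (Δx)²+(Δy)² ≤ 3² = 9.
  X (0, 9): covers {Zone III} → 3
  Y (4, 8): covers {Zone III, Zone VI} → 93
  Z (2, 1): covers {Zone IV} → 80
  W (6, 1): covers {none} → 0
Maximum coverage at Y: 93 weekly shipments.

Y, covering 93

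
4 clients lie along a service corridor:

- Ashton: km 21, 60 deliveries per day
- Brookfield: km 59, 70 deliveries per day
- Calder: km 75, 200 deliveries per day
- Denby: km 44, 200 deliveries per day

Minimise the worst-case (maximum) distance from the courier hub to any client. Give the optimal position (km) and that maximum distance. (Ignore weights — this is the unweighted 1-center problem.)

location 48, max distance 27

The 1-center on a line is the midpoint of the two extreme points: leftmost at 21, rightmost at 75.
Optimal location = (21 + 75)/2 = 48; maximum distance = (75 − 21)/2 = 27.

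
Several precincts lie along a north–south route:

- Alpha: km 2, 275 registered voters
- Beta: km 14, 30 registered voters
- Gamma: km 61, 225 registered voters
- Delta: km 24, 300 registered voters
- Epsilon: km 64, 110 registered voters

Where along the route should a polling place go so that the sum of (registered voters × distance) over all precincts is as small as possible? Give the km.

For a sum of weighted absolute distances on a line, the optimum is the weighted median (not the mean). Total weight W = 940; half-weight = 470.
Sort by position and accumulate weight:
  km 2 (Alpha, w=275) → cum 275
  km 14 (Beta, w=30) → cum 305
  km 24 (Delta, w=300) → cum 605  ≥ 470 → median here
  km 61 (Gamma, w=225) → cum 830
  km 64 (Epsilon, w=110) → cum 940
Optimal location: km 24.

x = 24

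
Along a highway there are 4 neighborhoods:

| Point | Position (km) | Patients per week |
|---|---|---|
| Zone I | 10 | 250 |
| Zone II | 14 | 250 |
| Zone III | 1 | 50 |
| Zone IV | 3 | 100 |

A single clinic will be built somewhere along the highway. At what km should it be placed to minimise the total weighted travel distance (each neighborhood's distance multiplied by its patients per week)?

For a sum of weighted absolute distances on a line, the optimum is the weighted median (not the mean). Total weight W = 650; half-weight = 325.
Sort by position and accumulate weight:
  km 1 (Zone III, w=50) → cum 50
  km 3 (Zone IV, w=100) → cum 150
  km 10 (Zone I, w=250) → cum 400  ≥ 325 → median here
  km 14 (Zone II, w=250) → cum 650
Optimal location: km 10.

x = 10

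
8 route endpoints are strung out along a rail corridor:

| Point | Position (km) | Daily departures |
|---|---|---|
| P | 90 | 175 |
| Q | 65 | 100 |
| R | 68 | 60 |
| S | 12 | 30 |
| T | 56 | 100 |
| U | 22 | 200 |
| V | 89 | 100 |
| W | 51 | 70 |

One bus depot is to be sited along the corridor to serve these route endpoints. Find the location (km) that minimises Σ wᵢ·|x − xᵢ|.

For a sum of weighted absolute distances on a line, the optimum is the weighted median (not the mean). Total weight W = 835; half-weight = 417.5.
Sort by position and accumulate weight:
  km 12 (S, w=30) → cum 30
  km 22 (U, w=200) → cum 230
  km 51 (W, w=70) → cum 300
  km 56 (T, w=100) → cum 400
  km 65 (Q, w=100) → cum 500  ≥ 417.5 → median here
  km 68 (R, w=60) → cum 560
  km 89 (V, w=100) → cum 660
  km 90 (P, w=175) → cum 835
Optimal location: km 65.

x = 65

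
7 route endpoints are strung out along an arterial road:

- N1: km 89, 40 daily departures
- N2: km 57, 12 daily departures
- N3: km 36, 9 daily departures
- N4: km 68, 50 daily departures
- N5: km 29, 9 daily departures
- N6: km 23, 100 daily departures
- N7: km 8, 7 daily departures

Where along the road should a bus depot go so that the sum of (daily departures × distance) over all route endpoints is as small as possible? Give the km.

For a sum of weighted absolute distances on a line, the optimum is the weighted median (not the mean). Total weight W = 227; half-weight = 113.5.
Sort by position and accumulate weight:
  km 8 (N7, w=7) → cum 7
  km 23 (N6, w=100) → cum 107
  km 29 (N5, w=9) → cum 116  ≥ 113.5 → median here
  km 36 (N3, w=9) → cum 125
  km 57 (N2, w=12) → cum 137
  km 68 (N4, w=50) → cum 187
  km 89 (N1, w=40) → cum 227
Optimal location: km 29.

x = 29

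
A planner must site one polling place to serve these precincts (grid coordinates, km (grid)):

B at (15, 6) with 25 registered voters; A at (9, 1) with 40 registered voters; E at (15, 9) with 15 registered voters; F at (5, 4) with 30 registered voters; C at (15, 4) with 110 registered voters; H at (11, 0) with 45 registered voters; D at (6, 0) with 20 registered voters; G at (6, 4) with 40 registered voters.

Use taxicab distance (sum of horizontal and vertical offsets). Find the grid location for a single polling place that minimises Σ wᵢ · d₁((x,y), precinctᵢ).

(11, 4)

Manhattan distance separates: Σwᵢ(|x−xᵢ|+|y−yᵢ|) = Σwᵢ|x−xᵢ| + Σwᵢ|y−yᵢ|, so x and y are optimised independently as 1-D weighted medians.
Total weight W = 325; half = 162.5.
x-coordinate, sorted with cumulative weight:
  x=5 (F, w=30) cum 30
  x=6 (D, w=20) cum 50
  x=6 (G, w=40) cum 90
  x=9 (A, w=40) cum 130
  x=11 (H, w=45) cum 175  ← median
  x=15 (B, w=25) cum 200
  x=15 (E, w=15) cum 215
  x=15 (C, w=110) cum 325
⇒ x* = 11
y-coordinate, sorted with cumulative weight:
  y=0 (H, w=45) cum 45
  y=0 (D, w=20) cum 65
  y=1 (A, w=40) cum 105
  y=4 (F, w=30) cum 135
  y=4 (C, w=110) cum 245  ← median
  y=4 (G, w=40) cum 285
  y=6 (B, w=25) cum 310
  y=9 (E, w=15) cum 325
⇒ y* = 4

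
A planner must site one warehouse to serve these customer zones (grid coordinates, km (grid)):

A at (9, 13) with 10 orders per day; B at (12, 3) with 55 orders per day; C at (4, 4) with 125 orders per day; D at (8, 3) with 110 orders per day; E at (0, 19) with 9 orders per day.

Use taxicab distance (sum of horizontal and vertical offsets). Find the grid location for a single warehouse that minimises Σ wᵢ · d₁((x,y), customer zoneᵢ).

Manhattan distance separates: Σwᵢ(|x−xᵢ|+|y−yᵢ|) = Σwᵢ|x−xᵢ| + Σwᵢ|y−yᵢ|, so x and y are optimised independently as 1-D weighted medians.
Total weight W = 309; half = 154.5.
x-coordinate, sorted with cumulative weight:
  x=0 (E, w=9) cum 9
  x=4 (C, w=125) cum 134
  x=8 (D, w=110) cum 244  ← median
  x=9 (A, w=10) cum 254
  x=12 (B, w=55) cum 309
⇒ x* = 8
y-coordinate, sorted with cumulative weight:
  y=3 (B, w=55) cum 55
  y=3 (D, w=110) cum 165  ← median
  y=4 (C, w=125) cum 290
  y=13 (A, w=10) cum 300
  y=19 (E, w=9) cum 309
⇒ y* = 3

(8, 3)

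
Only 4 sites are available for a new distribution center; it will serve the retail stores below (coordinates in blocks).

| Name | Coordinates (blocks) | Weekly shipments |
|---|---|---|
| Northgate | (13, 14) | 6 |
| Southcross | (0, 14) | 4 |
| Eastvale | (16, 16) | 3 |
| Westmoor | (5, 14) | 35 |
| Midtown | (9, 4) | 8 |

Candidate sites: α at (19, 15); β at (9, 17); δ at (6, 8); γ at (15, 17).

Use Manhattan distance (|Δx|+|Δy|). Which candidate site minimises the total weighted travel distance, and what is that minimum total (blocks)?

Total weighted distance at each candidate:
  α (19, 15): total = 827
  β (9, 17): total = 463
  δ (6, 8): total = 481
  γ (15, 17): total = 715
Minimum is at β with total 463 blocks.

β, total 463 blocks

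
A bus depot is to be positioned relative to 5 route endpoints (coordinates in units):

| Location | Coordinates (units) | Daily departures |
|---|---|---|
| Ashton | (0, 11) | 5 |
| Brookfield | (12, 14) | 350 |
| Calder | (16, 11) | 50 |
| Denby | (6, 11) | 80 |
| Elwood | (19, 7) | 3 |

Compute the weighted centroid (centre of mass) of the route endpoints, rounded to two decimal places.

(11.35, 13.13)

The minimiser of Σwᵢ‖p−pᵢ‖² is the weighted centroid p* = (Σwᵢpᵢ)/(Σwᵢ).
Σwᵢ = 488.
Σwᵢxᵢ = 5·0 + 350·12 + 50·16 + 80·6 + 3·19 = 5537.
Σwᵢyᵢ = 5·11 + 350·14 + 50·11 + 80·11 + 3·7 = 6406.
x* = 5537/488 = 11.35, y* = 6406/488 = 13.13.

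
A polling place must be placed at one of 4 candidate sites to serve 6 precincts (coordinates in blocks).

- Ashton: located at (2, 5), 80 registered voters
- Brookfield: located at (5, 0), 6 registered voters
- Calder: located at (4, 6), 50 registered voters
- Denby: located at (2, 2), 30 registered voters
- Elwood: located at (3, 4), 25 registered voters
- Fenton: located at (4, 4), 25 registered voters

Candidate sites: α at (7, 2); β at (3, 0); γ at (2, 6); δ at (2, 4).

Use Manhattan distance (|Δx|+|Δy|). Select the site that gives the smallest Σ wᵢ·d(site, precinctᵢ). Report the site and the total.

Total weighted distance at each candidate:
  α (7, 2): total = 1439
  β (3, 0): total = 1157
  γ (2, 6): total = 529
  δ (2, 4): total = 457
Minimum is at δ with total 457 blocks.

δ, total 457 blocks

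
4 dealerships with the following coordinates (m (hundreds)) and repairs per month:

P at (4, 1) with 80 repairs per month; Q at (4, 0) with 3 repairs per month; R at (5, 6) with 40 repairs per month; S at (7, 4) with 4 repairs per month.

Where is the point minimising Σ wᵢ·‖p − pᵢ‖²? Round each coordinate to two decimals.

(4.41, 2.65)

The minimiser of Σwᵢ‖p−pᵢ‖² is the weighted centroid p* = (Σwᵢpᵢ)/(Σwᵢ).
Σwᵢ = 127.
Σwᵢxᵢ = 80·4 + 3·4 + 40·5 + 4·7 = 560.
Σwᵢyᵢ = 80·1 + 3·0 + 40·6 + 4·4 = 336.
x* = 560/127 = 4.41, y* = 336/127 = 2.65.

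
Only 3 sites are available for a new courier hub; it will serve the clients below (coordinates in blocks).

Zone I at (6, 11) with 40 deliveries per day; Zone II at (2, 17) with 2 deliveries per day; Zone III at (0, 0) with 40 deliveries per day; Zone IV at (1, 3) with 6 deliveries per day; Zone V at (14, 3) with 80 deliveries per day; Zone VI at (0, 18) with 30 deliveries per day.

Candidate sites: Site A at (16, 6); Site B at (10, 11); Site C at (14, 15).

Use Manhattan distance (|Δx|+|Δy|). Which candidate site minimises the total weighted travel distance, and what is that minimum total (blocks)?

Total weighted distance at each candidate:
  Site A (16, 6): total = 2878
  Site B (10, 11): total = 2600
  Site C (14, 15): total = 3288
Minimum is at Site B with total 2600 blocks.

Site B, total 2600 blocks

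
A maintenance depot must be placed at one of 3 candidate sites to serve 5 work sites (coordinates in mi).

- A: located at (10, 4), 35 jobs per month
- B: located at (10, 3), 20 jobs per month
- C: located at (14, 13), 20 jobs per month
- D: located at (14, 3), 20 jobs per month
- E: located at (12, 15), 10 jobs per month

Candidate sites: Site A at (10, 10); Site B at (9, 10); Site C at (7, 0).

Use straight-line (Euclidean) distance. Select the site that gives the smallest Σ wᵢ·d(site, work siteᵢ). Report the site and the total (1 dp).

Site A, total 665.1 mi

Total weighted distance at each candidate:
  Site A (10, 10): total = 665.1
  Site B (9, 10): total = 701.3
  Site C (7, 0): total = 865.6
Minimum is at Site A with total 665.1 mi.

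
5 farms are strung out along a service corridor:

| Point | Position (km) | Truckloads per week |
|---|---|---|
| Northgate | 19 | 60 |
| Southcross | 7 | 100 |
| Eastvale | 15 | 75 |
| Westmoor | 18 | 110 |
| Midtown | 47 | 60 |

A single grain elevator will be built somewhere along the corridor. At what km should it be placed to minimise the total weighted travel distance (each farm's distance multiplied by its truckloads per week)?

x = 18

For a sum of weighted absolute distances on a line, the optimum is the weighted median (not the mean). Total weight W = 405; half-weight = 202.5.
Sort by position and accumulate weight:
  km 7 (Southcross, w=100) → cum 100
  km 15 (Eastvale, w=75) → cum 175
  km 18 (Westmoor, w=110) → cum 285  ≥ 202.5 → median here
  km 19 (Northgate, w=60) → cum 345
  km 47 (Midtown, w=60) → cum 405
Optimal location: km 18.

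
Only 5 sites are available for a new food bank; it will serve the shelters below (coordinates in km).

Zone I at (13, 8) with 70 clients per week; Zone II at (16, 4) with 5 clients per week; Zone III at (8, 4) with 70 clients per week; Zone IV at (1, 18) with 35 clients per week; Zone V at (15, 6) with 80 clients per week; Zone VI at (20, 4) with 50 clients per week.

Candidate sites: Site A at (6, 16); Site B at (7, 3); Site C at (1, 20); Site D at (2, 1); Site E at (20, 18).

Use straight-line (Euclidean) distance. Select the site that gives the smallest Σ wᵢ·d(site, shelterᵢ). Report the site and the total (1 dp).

Site B, total 2591.9 km

Total weighted distance at each candidate:
  Site A (6, 16): total = 3860.5
  Site B (7, 3): total = 2591.9
  Site C (1, 20): total = 5416.0
  Site D (2, 1): total = 4076.6
  Site E (20, 18): total = 4623.0
Minimum is at Site B with total 2591.9 km.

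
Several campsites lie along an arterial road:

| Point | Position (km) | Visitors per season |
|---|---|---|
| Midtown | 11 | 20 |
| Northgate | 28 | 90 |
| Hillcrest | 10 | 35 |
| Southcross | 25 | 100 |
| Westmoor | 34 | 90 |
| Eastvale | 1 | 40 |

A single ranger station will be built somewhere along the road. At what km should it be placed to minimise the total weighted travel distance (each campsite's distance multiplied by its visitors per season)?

For a sum of weighted absolute distances on a line, the optimum is the weighted median (not the mean). Total weight W = 375; half-weight = 187.5.
Sort by position and accumulate weight:
  km 1 (Eastvale, w=40) → cum 40
  km 10 (Hillcrest, w=35) → cum 75
  km 11 (Midtown, w=20) → cum 95
  km 25 (Southcross, w=100) → cum 195  ≥ 187.5 → median here
  km 28 (Northgate, w=90) → cum 285
  km 34 (Westmoor, w=90) → cum 375
Optimal location: km 25.

x = 25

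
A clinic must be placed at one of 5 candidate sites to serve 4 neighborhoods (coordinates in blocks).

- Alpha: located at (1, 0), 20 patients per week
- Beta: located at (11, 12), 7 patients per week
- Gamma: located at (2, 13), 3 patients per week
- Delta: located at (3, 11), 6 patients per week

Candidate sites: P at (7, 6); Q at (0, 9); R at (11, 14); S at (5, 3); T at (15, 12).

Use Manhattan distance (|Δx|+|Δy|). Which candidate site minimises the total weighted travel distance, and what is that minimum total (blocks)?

Total weighted distance at each candidate:
  P (7, 6): total = 400
  Q (0, 9): total = 346
  R (11, 14): total = 590
  S (5, 3): total = 344
  T (15, 12): total = 668
Minimum is at S with total 344 blocks.

S, total 344 blocks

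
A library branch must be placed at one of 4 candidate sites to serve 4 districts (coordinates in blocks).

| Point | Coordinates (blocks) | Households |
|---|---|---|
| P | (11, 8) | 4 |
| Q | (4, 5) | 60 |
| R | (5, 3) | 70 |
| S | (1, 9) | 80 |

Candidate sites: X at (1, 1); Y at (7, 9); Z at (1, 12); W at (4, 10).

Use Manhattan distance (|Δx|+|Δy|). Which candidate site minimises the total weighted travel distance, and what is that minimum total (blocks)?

W, total 1216 blocks

Total weighted distance at each candidate:
  X (1, 1): total = 1548
  Y (7, 9): total = 1480
  Z (1, 12): total = 1806
  W (4, 10): total = 1216
Minimum is at W with total 1216 blocks.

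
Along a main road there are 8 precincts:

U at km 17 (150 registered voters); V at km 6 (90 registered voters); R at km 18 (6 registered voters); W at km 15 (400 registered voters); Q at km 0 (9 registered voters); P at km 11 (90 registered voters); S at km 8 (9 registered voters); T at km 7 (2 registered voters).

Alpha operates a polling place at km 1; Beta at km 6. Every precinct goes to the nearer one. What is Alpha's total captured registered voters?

The indifferent point is the midpoint (1+6)/2 = 3.5; precincts left of it (closer to Alpha at 1) go to Alpha, those right go to Beta.
  Q at 0 (w=9) → Alpha
  V at 6 (w=90) → Beta
  T at 7 (w=2) → Beta
  S at 8 (w=9) → Beta
  P at 11 (w=90) → Beta
  W at 15 (w=400) → Beta
  U at 17 (w=150) → Beta
  R at 18 (w=6) → Beta
Alpha captures 9; Beta captures 747.

9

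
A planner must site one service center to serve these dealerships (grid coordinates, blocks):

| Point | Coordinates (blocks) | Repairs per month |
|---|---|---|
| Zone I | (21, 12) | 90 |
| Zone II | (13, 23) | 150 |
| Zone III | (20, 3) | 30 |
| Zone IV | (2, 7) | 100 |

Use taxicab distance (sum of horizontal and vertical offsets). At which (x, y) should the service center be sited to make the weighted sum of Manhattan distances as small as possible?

Manhattan distance separates: Σwᵢ(|x−xᵢ|+|y−yᵢ|) = Σwᵢ|x−xᵢ| + Σwᵢ|y−yᵢ|, so x and y are optimised independently as 1-D weighted medians.
Total weight W = 370; half = 185.
x-coordinate, sorted with cumulative weight:
  x=2 (Zone IV, w=100) cum 100
  x=13 (Zone II, w=150) cum 250  ← median
  x=20 (Zone III, w=30) cum 280
  x=21 (Zone I, w=90) cum 370
⇒ x* = 13
y-coordinate, sorted with cumulative weight:
  y=3 (Zone III, w=30) cum 30
  y=7 (Zone IV, w=100) cum 130
  y=12 (Zone I, w=90) cum 220  ← median
  y=23 (Zone II, w=150) cum 370
⇒ y* = 12

(13, 12)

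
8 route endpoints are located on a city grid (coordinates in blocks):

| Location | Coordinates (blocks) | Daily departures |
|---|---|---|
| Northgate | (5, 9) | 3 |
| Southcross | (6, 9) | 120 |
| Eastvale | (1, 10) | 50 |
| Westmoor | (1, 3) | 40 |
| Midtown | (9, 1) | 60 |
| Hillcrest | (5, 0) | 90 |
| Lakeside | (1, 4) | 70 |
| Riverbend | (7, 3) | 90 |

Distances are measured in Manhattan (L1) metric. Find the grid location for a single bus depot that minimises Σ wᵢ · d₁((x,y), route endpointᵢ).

(6, 3)

Manhattan distance separates: Σwᵢ(|x−xᵢ|+|y−yᵢ|) = Σwᵢ|x−xᵢ| + Σwᵢ|y−yᵢ|, so x and y are optimised independently as 1-D weighted medians.
Total weight W = 523; half = 261.5.
x-coordinate, sorted with cumulative weight:
  x=1 (Eastvale, w=50) cum 50
  x=1 (Westmoor, w=40) cum 90
  x=1 (Lakeside, w=70) cum 160
  x=5 (Northgate, w=3) cum 163
  x=5 (Hillcrest, w=90) cum 253
  x=6 (Southcross, w=120) cum 373  ← median
  x=7 (Riverbend, w=90) cum 463
  x=9 (Midtown, w=60) cum 523
⇒ x* = 6
y-coordinate, sorted with cumulative weight:
  y=0 (Hillcrest, w=90) cum 90
  y=1 (Midtown, w=60) cum 150
  y=3 (Westmoor, w=40) cum 190
  y=3 (Riverbend, w=90) cum 280  ← median
  y=4 (Lakeside, w=70) cum 350
  y=9 (Northgate, w=3) cum 353
  y=9 (Southcross, w=120) cum 473
  y=10 (Eastvale, w=50) cum 523
⇒ y* = 3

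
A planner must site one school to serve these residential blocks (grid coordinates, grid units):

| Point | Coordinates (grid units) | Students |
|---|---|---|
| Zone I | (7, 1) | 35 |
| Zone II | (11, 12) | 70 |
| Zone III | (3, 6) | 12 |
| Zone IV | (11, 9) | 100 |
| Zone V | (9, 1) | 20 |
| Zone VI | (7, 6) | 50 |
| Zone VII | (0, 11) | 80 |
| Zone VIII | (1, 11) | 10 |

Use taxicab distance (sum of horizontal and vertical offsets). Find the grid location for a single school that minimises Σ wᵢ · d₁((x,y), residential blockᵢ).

Manhattan distance separates: Σwᵢ(|x−xᵢ|+|y−yᵢ|) = Σwᵢ|x−xᵢ| + Σwᵢ|y−yᵢ|, so x and y are optimised independently as 1-D weighted medians.
Total weight W = 377; half = 188.5.
x-coordinate, sorted with cumulative weight:
  x=0 (Zone VII, w=80) cum 80
  x=1 (Zone VIII, w=10) cum 90
  x=3 (Zone III, w=12) cum 102
  x=7 (Zone I, w=35) cum 137
  x=7 (Zone VI, w=50) cum 187
  x=9 (Zone V, w=20) cum 207  ← median
  x=11 (Zone II, w=70) cum 277
  x=11 (Zone IV, w=100) cum 377
⇒ x* = 9
y-coordinate, sorted with cumulative weight:
  y=1 (Zone I, w=35) cum 35
  y=1 (Zone V, w=20) cum 55
  y=6 (Zone III, w=12) cum 67
  y=6 (Zone VI, w=50) cum 117
  y=9 (Zone IV, w=100) cum 217  ← median
  y=11 (Zone VII, w=80) cum 297
  y=11 (Zone VIII, w=10) cum 307
  y=12 (Zone II, w=70) cum 377
⇒ y* = 9

(9, 9)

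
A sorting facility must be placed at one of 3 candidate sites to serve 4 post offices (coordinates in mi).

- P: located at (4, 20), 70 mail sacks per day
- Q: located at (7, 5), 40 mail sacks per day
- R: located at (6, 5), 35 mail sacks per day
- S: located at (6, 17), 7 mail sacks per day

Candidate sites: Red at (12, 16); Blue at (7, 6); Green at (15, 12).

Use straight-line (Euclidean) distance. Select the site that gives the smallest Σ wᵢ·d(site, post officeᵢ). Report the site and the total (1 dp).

Blue, total 1169.1 mi

Total weighted distance at each candidate:
  Red (12, 16): total = 1590.5
  Blue (7, 6): total = 1169.1
  Green (15, 12): total = 1848.4
Minimum is at Blue with total 1169.1 mi.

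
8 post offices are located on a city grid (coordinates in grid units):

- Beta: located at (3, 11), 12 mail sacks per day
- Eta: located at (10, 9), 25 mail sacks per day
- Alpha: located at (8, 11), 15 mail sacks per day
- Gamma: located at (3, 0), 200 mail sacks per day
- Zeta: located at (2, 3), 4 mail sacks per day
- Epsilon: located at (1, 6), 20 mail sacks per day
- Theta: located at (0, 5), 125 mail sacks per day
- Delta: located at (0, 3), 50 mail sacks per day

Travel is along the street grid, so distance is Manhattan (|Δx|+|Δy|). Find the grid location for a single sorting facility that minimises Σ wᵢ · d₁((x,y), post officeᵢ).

(3, 3)

Manhattan distance separates: Σwᵢ(|x−xᵢ|+|y−yᵢ|) = Σwᵢ|x−xᵢ| + Σwᵢ|y−yᵢ|, so x and y are optimised independently as 1-D weighted medians.
Total weight W = 451; half = 225.5.
x-coordinate, sorted with cumulative weight:
  x=0 (Theta, w=125) cum 125
  x=0 (Delta, w=50) cum 175
  x=1 (Epsilon, w=20) cum 195
  x=2 (Zeta, w=4) cum 199
  x=3 (Beta, w=12) cum 211
  x=3 (Gamma, w=200) cum 411  ← median
  x=8 (Alpha, w=15) cum 426
  x=10 (Eta, w=25) cum 451
⇒ x* = 3
y-coordinate, sorted with cumulative weight:
  y=0 (Gamma, w=200) cum 200
  y=3 (Zeta, w=4) cum 204
  y=3 (Delta, w=50) cum 254  ← median
  y=5 (Theta, w=125) cum 379
  y=6 (Epsilon, w=20) cum 399
  y=9 (Eta, w=25) cum 424
  y=11 (Beta, w=12) cum 436
  y=11 (Alpha, w=15) cum 451
⇒ y* = 3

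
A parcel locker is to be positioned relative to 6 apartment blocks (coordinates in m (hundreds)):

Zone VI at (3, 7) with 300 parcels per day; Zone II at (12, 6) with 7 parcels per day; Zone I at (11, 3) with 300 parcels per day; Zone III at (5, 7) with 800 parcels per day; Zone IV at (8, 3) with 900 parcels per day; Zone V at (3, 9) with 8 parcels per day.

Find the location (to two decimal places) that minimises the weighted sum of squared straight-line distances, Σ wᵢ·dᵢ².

The minimiser of Σwᵢ‖p−pᵢ‖² is the weighted centroid p* = (Σwᵢpᵢ)/(Σwᵢ).
Σwᵢ = 2315.
Σwᵢxᵢ = 300·3 + 7·12 + 300·11 + 800·5 + 900·8 + 8·3 = 15508.
Σwᵢyᵢ = 300·7 + 7·6 + 300·3 + 800·7 + 900·3 + 8·9 = 11414.
x* = 15508/2315 = 6.70, y* = 11414/2315 = 4.93.

(6.70, 4.93)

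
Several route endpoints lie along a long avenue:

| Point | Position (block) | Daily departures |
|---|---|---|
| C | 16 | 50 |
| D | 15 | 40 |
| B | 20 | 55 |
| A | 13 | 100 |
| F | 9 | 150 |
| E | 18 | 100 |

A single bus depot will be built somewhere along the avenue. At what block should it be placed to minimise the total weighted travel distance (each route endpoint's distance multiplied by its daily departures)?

For a sum of weighted absolute distances on a line, the optimum is the weighted median (not the mean). Total weight W = 495; half-weight = 247.5.
Sort by position and accumulate weight:
  block 9 (F, w=150) → cum 150
  block 13 (A, w=100) → cum 250  ≥ 247.5 → median here
  block 15 (D, w=40) → cum 290
  block 16 (C, w=50) → cum 340
  block 18 (E, w=100) → cum 440
  block 20 (B, w=55) → cum 495
Optimal location: block 13.

x = 13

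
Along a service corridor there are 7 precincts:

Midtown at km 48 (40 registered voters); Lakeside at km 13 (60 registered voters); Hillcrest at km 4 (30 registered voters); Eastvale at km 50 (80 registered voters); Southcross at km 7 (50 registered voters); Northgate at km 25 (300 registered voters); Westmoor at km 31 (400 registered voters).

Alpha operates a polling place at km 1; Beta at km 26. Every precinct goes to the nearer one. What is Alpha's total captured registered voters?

The indifferent point is the midpoint (1+26)/2 = 13.5; precincts left of it (closer to Alpha at 1) go to Alpha, those right go to Beta.
  Hillcrest at 4 (w=30) → Alpha
  Southcross at 7 (w=50) → Alpha
  Lakeside at 13 (w=60) → Alpha
  Northgate at 25 (w=300) → Beta
  Westmoor at 31 (w=400) → Beta
  Midtown at 48 (w=40) → Beta
  Eastvale at 50 (w=80) → Beta
Alpha captures 140; Beta captures 820.

140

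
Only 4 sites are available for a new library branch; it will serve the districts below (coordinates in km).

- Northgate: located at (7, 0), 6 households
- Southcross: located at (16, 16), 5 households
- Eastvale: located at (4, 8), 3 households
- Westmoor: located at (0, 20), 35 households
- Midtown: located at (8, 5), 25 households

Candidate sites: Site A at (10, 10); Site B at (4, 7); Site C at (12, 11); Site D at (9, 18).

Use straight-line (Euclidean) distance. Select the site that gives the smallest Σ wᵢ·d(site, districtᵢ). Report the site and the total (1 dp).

Total weighted distance at each candidate:
  Site A (10, 10): total = 753.6
  Site B (4, 7): total = 711.5
  Site C (12, 11): total = 835.4
  Site D (9, 18): total = 827.3
Minimum is at Site B with total 711.5 km.

Site B, total 711.5 km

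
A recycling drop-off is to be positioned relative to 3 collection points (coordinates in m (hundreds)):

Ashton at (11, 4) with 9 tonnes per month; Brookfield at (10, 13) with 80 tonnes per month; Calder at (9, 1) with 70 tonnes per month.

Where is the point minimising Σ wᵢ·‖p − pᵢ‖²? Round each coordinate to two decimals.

(9.62, 7.21)

The minimiser of Σwᵢ‖p−pᵢ‖² is the weighted centroid p* = (Σwᵢpᵢ)/(Σwᵢ).
Σwᵢ = 159.
Σwᵢxᵢ = 9·11 + 80·10 + 70·9 = 1529.
Σwᵢyᵢ = 9·4 + 80·13 + 70·1 = 1146.
x* = 1529/159 = 9.62, y* = 1146/159 = 7.21.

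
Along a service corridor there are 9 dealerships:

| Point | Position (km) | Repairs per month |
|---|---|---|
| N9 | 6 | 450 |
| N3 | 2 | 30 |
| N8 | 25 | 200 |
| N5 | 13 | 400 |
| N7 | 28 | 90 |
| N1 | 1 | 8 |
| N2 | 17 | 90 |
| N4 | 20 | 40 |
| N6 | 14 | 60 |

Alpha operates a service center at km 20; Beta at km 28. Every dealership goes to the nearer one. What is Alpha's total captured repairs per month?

The indifferent point is the midpoint (20+28)/2 = 24; dealerships left of it (closer to Alpha at 20) go to Alpha, those right go to Beta.
  N1 at 1 (w=8) → Alpha
  N3 at 2 (w=30) → Alpha
  N9 at 6 (w=450) → Alpha
  N5 at 13 (w=400) → Alpha
  N6 at 14 (w=60) → Alpha
  N2 at 17 (w=90) → Alpha
  N4 at 20 (w=40) → Alpha
  N8 at 25 (w=200) → Beta
  N7 at 28 (w=90) → Beta
Alpha captures 1078; Beta captures 290.

1078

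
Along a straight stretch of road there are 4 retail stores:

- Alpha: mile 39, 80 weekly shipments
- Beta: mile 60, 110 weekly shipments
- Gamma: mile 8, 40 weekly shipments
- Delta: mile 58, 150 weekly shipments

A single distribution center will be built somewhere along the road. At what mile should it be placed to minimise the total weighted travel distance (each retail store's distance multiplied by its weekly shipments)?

x = 58

For a sum of weighted absolute distances on a line, the optimum is the weighted median (not the mean). Total weight W = 380; half-weight = 190.
Sort by position and accumulate weight:
  mile 8 (Gamma, w=40) → cum 40
  mile 39 (Alpha, w=80) → cum 120
  mile 58 (Delta, w=150) → cum 270  ≥ 190 → median here
  mile 60 (Beta, w=110) → cum 380
Optimal location: mile 58.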